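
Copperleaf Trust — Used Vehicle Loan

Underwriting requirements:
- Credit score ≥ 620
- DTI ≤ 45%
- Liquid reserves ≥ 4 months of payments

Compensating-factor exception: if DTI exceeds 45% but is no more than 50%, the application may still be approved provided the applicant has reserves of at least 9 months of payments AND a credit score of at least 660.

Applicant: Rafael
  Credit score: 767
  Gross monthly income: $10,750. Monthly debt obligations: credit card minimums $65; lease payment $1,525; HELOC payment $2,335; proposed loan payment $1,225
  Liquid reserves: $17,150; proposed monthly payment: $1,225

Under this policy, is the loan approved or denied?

Credit score 767 ≥ 620 (meets base)
Total debts = (65 + 1,525 + 2,335 + 1,225) = 5,150. DTI = 5,150/10,750 = 47.9% > 45% — standard DTI limit exceeded.
Liquid reserves cover 17,150/1,225 = 14.0 months — ≥ 4 required
47.9% falls in the override range (45%–50%), so the compensating-factor test applies.
Reserves 14.0 ≥ 9 months; credit score 767 ≥ 660.
Both override conditions satisfied; DTI exception granted.

Approved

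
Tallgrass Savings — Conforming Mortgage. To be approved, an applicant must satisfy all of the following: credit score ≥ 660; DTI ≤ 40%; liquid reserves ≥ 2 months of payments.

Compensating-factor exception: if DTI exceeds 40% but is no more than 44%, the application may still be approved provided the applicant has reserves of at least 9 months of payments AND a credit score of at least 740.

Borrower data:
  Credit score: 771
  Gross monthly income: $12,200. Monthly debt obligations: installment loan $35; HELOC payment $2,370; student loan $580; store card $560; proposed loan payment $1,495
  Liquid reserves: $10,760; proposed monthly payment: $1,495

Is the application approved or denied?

Credit score 771 ≥ 660 (meets base)
Total debts = (35 + 2,370 + 580 + 560 + 1,495) = 5,040. DTI = 5,040/12,200 = 41.3% > 40% — standard DTI limit exceeded.
Liquid reserves cover 10,760/1,495 = 7.2 months — ≥ 2 required
41.3% falls in the override range (40%–44%), so the compensating-factor test applies.
Override check — reserves: 7.2 mo (short of 9); score: 771 (ok).
Compensating-factor requirement not fully met.

Denied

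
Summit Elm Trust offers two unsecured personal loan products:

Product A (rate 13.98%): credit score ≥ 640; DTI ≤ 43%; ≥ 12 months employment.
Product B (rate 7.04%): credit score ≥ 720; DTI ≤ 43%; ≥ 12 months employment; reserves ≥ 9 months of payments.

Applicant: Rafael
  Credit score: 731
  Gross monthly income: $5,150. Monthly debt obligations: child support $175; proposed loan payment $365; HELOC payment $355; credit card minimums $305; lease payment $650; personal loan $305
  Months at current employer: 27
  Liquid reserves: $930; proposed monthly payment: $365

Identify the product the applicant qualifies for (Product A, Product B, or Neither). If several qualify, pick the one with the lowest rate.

Total debts = (175 + 365 + 355 + 305 + 650 + 305) = 2,155; DTI = 2,155/5,150 = 41.8%.
Reserves = 930/365 = 2.5 months.
Product A: score 731 ≥ 640; DTI 41.8% ≤ 43%; employment 27 ≥ 12 mo → qualifies.
Product B: score 731 ≥ 720; DTI 41.8% ≤ 43%; employment 27 ≥ 12 mo; reserves 2.5 < 9 mo → does not qualify.

Product A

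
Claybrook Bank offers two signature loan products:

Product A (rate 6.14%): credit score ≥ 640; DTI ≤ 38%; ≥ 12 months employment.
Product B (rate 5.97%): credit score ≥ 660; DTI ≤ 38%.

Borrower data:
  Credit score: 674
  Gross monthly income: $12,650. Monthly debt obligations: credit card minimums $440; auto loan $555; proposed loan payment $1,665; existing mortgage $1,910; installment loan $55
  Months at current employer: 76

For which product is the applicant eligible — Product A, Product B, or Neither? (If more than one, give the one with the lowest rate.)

Product B

Total debts = (440 + 555 + 1,665 + 1,910 + 55) = 4,625; DTI = 4,625/12,650 = 36.6%.
Product A: score 674 ≥ 640; DTI 36.6% ≤ 38%; employment 76 ≥ 12 mo → qualifies.
Product B: score 674 ≥ 660; DTI 36.6% ≤ 38% → qualifies.
Qualifying: Product A, Product B. Lowest rate is 5.97% → Product B.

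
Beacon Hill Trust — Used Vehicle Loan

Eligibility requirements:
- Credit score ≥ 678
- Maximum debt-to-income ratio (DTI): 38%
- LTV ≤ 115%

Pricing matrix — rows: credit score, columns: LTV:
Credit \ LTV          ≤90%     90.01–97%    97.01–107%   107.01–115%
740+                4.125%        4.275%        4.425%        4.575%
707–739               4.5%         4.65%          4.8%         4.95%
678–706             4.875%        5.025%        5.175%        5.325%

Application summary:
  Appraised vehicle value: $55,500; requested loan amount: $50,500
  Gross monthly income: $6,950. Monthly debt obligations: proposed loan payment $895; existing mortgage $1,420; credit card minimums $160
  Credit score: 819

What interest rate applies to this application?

4.275%

Credit score 819 ≥ 678; Total monthly debts = (895 + 1,420 + 160) = 2,475. DTI = 2,475/6,950 = 35.6% ≤ 38%
LTV = 50,500/55,500 = 91% ≤ 115%
Score 819 is in the 740+ band; LTV 91% is in the 90.01–97% band → 4.275%.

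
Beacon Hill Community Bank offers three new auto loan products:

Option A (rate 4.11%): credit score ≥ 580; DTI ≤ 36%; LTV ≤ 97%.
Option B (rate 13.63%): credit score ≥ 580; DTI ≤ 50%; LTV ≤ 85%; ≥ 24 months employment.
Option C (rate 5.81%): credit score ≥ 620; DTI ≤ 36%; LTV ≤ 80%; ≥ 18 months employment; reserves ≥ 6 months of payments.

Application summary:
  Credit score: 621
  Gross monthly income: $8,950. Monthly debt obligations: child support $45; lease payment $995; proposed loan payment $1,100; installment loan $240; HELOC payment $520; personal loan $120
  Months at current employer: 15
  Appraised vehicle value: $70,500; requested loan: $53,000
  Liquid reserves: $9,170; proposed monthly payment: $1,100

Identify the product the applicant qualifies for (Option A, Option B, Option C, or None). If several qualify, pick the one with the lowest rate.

Total debts = (45 + 995 + 1,100 + 240 + 520 + 120) = 3,020; DTI = 3,020/8,950 = 33.7%.
LTV = 53,000/70,500 = 75.2%.
Reserves = 9,170/1,100 = 8.3 months.
Option A: score 621 ≥ 580; DTI 33.7% ≤ 36%; LTV 75.2% ≤ 97% → qualifies.
Option B: score 621 ≥ 580; DTI 33.7% ≤ 50%; LTV 75.2% ≤ 85%; employment 15 < 24 mo → does not qualify.
Option C: score 621 ≥ 620; DTI 33.7% ≤ 36%; LTV 75.2% ≤ 80%; employment 15 < 18 mo; reserves 8.3 ≥ 6 mo → does not qualify.

Option A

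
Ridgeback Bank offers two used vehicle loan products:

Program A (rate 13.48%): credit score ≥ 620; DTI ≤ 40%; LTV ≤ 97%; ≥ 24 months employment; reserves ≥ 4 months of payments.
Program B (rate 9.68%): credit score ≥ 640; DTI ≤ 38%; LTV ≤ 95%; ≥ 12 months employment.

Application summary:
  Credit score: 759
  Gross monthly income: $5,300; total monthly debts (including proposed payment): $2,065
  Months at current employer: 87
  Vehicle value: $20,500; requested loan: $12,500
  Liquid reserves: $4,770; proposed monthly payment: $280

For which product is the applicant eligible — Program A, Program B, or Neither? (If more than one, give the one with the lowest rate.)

DTI = 2,065/5,300 = 39%.
LTV = 12,500/20,500 = 61%.
Reserves = 4,770/280 = 17.0 months.
Program A: score 759 ≥ 620; DTI 39% ≤ 40%; LTV 61% ≤ 97%; employment 87 ≥ 24 mo; reserves 17.0 ≥ 4 mo → qualifies.
Program B: score 759 ≥ 640; DTI 39% > 38%; LTV 61% ≤ 95%; employment 87 ≥ 12 mo → does not qualify.

Program A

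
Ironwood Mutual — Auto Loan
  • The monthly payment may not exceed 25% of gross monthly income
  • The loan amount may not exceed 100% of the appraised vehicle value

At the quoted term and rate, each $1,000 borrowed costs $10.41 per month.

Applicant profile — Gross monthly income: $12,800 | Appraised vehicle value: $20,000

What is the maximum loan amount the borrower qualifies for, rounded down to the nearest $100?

Payment cap: 25% × $12,800 = $3,200/month.
At $10.41 per $1,000, that supports 3,200/10.41 × 1,000 ≈ $307,396 → $307,300.
LTV cap: 100% × $20,000 = $20,000 → $20,000.
Binding constraint: loan-to-value.

$20,000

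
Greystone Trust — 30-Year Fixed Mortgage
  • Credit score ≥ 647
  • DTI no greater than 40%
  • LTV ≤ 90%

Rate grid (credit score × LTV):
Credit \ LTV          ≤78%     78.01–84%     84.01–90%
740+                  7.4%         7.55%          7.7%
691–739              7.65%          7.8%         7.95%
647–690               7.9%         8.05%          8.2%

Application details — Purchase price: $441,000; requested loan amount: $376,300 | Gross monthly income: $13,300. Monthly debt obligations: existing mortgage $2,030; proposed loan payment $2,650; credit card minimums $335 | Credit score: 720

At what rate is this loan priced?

Credit score 720 ≥ 647; Total monthly debts = (2,030 + 2,650 + 335) = 5,015. Debt-to-income = 5,015/13,300 = 37.7% — meets 40% limit
LTV = 376,300/441,000 = 85.3% ≤ 90%
Credit 720 → row 691–739; LTV 85.3% → column 84.01–90%. Grid cell → 7.95%.

7.95%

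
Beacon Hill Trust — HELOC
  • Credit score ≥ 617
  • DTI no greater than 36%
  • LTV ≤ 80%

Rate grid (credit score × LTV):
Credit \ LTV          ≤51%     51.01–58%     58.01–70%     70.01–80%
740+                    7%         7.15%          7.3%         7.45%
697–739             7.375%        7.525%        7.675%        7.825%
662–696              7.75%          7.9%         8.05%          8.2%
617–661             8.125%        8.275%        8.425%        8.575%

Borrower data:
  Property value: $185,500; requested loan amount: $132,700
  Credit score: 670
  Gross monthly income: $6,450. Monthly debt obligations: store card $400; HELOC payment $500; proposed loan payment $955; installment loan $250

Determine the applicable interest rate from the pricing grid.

8.2%

Credit score 670 ≥ 617; Total monthly debts = (400 + 500 + 955 + 250) = 2,105. Debt-to-income = 2,105/6,450 = 32.6% — meets 36% limit
Loan-to-value = 132,700/185,500 = 71.5% — pass (80% max)
Score 670 is in the 662–696 band; LTV 71.5% is in the 70.01–80% band → 8.2%.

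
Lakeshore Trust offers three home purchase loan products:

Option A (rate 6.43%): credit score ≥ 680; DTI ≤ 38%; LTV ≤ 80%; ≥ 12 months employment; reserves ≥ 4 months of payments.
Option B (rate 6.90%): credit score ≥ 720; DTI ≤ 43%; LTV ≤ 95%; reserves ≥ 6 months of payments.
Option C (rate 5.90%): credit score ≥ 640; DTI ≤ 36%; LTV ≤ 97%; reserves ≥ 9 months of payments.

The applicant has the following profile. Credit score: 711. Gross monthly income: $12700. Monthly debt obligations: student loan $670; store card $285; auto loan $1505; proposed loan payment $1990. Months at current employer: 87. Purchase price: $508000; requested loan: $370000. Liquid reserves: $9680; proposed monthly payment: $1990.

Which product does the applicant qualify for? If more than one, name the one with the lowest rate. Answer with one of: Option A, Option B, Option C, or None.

Option A

Total debts = (670 + 285 + 1,505 + 1,990) = 4,450; DTI = 4,450/12,700 = 35%.
LTV = 370,000/508,000 = 72.8%.
Reserves = 9,680/1,990 = 4.9 months.
Option A: score 711 ≥ 680; DTI 35% ≤ 38%; LTV 72.8% ≤ 80%; employment 87 ≥ 12 mo; reserves 4.9 ≥ 4 mo → qualifies.
Option B: score 711 < 720; DTI 35% ≤ 43%; LTV 72.8% ≤ 95%; reserves 4.9 < 6 mo → does not qualify.
Option C: score 711 ≥ 640; DTI 35% ≤ 36%; LTV 72.8% ≤ 97%; reserves 4.9 < 9 mo → does not qualify.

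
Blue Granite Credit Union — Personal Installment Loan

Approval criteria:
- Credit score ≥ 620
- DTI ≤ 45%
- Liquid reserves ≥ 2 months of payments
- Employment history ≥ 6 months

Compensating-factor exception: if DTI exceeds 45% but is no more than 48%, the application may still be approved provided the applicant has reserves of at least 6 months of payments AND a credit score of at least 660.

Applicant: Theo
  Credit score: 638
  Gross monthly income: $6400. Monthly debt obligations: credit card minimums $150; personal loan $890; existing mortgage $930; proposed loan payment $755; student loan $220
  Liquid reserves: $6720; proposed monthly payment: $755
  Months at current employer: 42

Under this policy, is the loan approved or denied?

Denied

Credit score 638 ≥ 620 (meets base)
Total debts = (150 + 890 + 930 + 755 + 220) = 2,945. DTI = 2,945/6,400 = 46% > 45% — standard DTI limit exceeded.
Liquid reserves cover 6,720/755 = 8.9 months — ≥ 2 required
Employment 42 ≥ 6 months
46% falls in the override range (45%–48%), so the compensating-factor test applies.
Override check — reserves: 8.9 mo (ok); score: 638 (below 660).
Compensating-factor requirement not fully met.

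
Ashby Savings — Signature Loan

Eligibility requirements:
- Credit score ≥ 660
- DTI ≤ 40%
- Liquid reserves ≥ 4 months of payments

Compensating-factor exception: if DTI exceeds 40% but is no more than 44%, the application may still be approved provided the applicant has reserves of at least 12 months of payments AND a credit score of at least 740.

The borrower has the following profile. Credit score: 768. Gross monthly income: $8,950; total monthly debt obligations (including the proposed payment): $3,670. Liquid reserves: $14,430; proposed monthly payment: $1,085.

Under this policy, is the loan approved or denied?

Approved

Credit score 768 ≥ 660 (meets base)
DTI = 3,670/8,950 = 41% > 40% — standard DTI limit exceeded.
Reserves: 14,430 ÷ 1,085 = 13.3 months (meets 4-month minimum)
41% falls in the override range (40%–44%), so the compensating-factor test applies.
Override check — reserves: 13.3 mo (ok); score: 768 (ok).
Both override conditions satisfied; DTI exception granted.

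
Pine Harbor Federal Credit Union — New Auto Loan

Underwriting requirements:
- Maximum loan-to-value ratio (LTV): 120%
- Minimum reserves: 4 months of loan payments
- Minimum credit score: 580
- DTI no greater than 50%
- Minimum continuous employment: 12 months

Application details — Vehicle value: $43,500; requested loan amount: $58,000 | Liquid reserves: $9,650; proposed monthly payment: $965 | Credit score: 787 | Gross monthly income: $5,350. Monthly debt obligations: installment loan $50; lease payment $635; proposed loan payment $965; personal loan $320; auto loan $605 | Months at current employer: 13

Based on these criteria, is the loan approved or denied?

Loan-to-value = 58,000/43,500 = 133.3% — fail (120% max)
Reserves: 9,650 ÷ 965 = 10.0 months (meets 4-month minimum)
Credit score 787 ≥ 580 (meets)
Total monthly debts = (50 + 635 + 965 + 320 + 605) = 2,575. Debt-to-income = 2,575/5,350 = 48.1% — meets 50% limit
Employment 13 ≥ 12 months
Fails on LTV.

Denied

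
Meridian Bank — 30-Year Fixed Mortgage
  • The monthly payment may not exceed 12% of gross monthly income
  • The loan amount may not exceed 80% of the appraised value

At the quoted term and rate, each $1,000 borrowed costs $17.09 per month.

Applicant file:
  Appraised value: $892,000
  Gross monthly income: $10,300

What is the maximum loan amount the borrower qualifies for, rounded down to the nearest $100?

$72,300

Payment cap: 12% × $10,300 = $1,236/month.
At $17.09 per $1,000, that supports 1,236/17.09 × 1,000 ≈ $72,322 → $72,300.
LTV cap: 80% × $892,000 = $713,600 → $713,600.
Binding constraint: payment-to-income.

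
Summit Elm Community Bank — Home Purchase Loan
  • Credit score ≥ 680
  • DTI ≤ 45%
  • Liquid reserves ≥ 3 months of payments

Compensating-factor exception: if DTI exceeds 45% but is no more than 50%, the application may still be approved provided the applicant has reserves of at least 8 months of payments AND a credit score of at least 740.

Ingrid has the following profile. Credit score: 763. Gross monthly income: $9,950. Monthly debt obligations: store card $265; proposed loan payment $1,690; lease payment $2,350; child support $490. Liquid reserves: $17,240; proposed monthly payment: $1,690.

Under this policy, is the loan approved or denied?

Approved

Credit score 763 ≥ 680 (meets base)
Total debts = (265 + 1,690 + 2,350 + 490) = 4,795. DTI = 4,795/9,950 = 48.2% > 45% — standard DTI limit exceeded.
Reserves: 17,240 ÷ 1,690 = 10.2 months (meets 3-month minimum)
48.2% falls in the override range (45%–50%), so the compensating-factor test applies.
Override check — reserves: 10.2 mo (ok); score: 763 (ok).
Both compensating conditions met → exception applies.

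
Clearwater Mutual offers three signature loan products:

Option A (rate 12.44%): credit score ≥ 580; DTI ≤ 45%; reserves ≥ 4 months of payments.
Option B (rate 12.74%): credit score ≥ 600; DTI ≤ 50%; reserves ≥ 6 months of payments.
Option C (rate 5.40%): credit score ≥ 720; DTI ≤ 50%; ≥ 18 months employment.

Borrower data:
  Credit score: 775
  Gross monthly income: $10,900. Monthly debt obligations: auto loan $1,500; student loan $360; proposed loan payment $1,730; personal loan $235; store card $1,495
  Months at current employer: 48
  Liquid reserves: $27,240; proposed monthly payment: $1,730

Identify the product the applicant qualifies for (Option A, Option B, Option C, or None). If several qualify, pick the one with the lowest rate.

Option C

Total debts = (1,500 + 360 + 1,730 + 235 + 1,495) = 5,320; DTI = 5,320/10,900 = 48.8%.
Reserves = 27,240/1,730 = 15.7 months.
Option A: score 775 ≥ 580; DTI 48.8% > 45%; reserves 15.7 ≥ 4 mo → does not qualify.
Option B: score 775 ≥ 600; DTI 48.8% ≤ 50%; reserves 15.7 ≥ 6 mo → qualifies.
Option C: score 775 ≥ 720; DTI 48.8% ≤ 50%; employment 48 ≥ 18 mo → qualifies.
Qualifying: Option B, Option C. Lowest rate is 5.40% → Option C.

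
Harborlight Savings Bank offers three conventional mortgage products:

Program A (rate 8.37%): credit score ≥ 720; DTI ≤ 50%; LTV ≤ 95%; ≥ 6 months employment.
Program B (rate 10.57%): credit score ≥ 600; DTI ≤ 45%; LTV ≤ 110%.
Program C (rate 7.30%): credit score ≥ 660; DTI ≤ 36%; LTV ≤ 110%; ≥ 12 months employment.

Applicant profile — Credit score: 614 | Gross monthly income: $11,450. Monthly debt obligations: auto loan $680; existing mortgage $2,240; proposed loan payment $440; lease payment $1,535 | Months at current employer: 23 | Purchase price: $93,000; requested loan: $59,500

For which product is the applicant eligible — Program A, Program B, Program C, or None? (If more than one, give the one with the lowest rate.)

Program B

Total debts = (680 + 2,240 + 440 + 1,535) = 4,895; DTI = 4,895/11,450 = 42.8%.
LTV = 59,500/93,000 = 64%.
Program A: score 614 < 720; DTI 42.8% ≤ 50%; LTV 64% ≤ 95%; employment 23 ≥ 6 mo → does not qualify.
Program B: score 614 ≥ 600; DTI 42.8% ≤ 45%; LTV 64% ≤ 110% → qualifies.
Program C: score 614 < 660; DTI 42.8% > 36%; LTV 64% ≤ 110%; employment 23 ≥ 12 mo → does not qualify.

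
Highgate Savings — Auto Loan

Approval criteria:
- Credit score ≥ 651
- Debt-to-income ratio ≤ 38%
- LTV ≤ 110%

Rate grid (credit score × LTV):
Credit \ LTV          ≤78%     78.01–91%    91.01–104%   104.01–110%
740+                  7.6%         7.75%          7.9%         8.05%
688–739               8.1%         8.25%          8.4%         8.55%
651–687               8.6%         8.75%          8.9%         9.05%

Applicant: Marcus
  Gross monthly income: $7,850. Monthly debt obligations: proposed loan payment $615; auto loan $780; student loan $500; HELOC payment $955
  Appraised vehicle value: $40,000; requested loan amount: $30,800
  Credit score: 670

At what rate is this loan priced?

8.6%

Credit score 670 ≥ 651; Total monthly debts = (615 + 780 + 500 + 955) = 2,850. DTI: 2,850 ÷ 7,850 = 36.3%, within the 38% cap
Loan-to-value = 30,800/40,000 = 77% — pass (110% max)
Credit 670 → row 651–687; LTV 77% → column ≤78%. Grid cell → 8.6%.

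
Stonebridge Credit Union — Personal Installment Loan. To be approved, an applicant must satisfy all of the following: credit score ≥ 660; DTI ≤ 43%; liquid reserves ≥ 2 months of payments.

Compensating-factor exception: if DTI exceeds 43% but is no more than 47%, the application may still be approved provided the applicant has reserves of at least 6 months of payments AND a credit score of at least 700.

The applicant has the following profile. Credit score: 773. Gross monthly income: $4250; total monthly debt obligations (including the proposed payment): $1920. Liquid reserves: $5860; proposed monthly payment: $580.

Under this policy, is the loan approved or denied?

Approved

Credit score 773 ≥ 660 (meets base)
DTI: 1,920 ÷ 4,250 = 45.2%, over the 43% base limit.
Reserves: 5,860 ÷ 580 = 10.1 months (meets 2-month minimum)
45.2% falls in the override range (43%–47%), so the compensating-factor test applies.
Override check — reserves: 10.1 mo (ok); score: 773 (ok).
Both compensating conditions met → exception applies.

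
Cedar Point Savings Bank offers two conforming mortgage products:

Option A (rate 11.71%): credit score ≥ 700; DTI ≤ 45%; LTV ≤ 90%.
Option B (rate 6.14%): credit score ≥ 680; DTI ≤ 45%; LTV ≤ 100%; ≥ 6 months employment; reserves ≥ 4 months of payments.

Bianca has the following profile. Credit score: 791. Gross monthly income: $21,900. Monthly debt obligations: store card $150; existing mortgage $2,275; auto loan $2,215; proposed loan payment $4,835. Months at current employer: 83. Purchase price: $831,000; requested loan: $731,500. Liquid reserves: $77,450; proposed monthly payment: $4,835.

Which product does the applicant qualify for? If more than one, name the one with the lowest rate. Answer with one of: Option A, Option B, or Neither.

Total debts = (150 + 2,275 + 2,215 + 4,835) = 9,475; DTI = 9,475/21,900 = 43.3%.
LTV = 731,500/831,000 = 88%.
Reserves = 77,450/4,835 = 16.0 months.
Option A: score 791 ≥ 700; DTI 43.3% ≤ 45%; LTV 88% ≤ 90% → qualifies.
Option B: score 791 ≥ 680; DTI 43.3% ≤ 45%; LTV 88% ≤ 100%; employment 83 ≥ 6 mo; reserves 16.0 ≥ 4 mo → qualifies.
Qualifying: Option A, Option B. Lowest rate is 6.14% → Option B.

Option B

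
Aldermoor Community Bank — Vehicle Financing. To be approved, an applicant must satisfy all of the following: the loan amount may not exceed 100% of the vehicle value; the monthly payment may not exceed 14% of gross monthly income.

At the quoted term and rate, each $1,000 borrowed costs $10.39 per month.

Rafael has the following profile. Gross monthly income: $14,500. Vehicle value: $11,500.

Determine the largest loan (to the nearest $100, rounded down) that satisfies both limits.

Payment cap: 14% × $14,500 = $2,030/month.
At $10.39 per $1,000, that supports 2,030/10.39 × 1,000 ≈ $195,380 → $195,300.
LTV cap: 100% × $11,500 = $11,500 → $11,500.
Binding constraint: loan-to-value.

$11,500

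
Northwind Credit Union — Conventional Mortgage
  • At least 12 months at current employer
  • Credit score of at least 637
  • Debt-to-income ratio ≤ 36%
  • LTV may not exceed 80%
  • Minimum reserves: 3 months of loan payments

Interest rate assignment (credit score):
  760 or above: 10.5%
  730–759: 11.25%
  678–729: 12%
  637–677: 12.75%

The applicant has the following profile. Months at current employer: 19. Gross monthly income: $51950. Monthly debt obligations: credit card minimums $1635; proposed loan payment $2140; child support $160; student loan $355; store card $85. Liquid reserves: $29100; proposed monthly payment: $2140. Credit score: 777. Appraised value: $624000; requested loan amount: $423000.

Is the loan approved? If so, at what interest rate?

Approved at 10.5%

Credit score 777 ≥ 637 (meets minimum)
Total monthly debts = (1,635 + 2,140 + 160 + 355 + 85) = 4,375. DTI: 4,375 ÷ 51,950 = 8.4%, within the 36% cap
Employment 19 ≥ 12 months
Reserves = 29,100/2,140 = 13.6 months ≥ 3
LTV = 423,000/624,000 = 67.8% ≤ 80%
All requirements met. Score 777 falls in the 760 or above tier → 10.5%.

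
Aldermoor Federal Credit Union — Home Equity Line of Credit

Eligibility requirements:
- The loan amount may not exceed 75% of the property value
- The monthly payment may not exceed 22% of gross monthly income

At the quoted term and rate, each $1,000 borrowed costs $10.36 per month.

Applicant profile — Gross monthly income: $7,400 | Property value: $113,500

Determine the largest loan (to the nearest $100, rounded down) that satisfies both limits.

Payment cap: 22% × $7,400 = $1,628/month.
At $10.36 per $1,000, that supports 1,628/10.36 × 1,000 ≈ $157,142 → $157,100.
LTV cap: 75% × $113,500 = $85,125 → $85,100.
Binding constraint: loan-to-value.

$85,100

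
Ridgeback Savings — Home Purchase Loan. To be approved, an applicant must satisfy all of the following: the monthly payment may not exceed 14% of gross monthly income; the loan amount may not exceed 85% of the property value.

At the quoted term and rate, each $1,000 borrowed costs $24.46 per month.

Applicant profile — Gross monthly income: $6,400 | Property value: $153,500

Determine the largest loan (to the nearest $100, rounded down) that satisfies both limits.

Payment cap: 14% × $6,400 = $896/month.
At $24.46 per $1,000, that supports 896/24.46 × 1,000 ≈ $36,631 → $36,600.
LTV cap: 85% × $153,500 = $130,475 → $130,400.
Binding constraint: payment-to-income.

$36,600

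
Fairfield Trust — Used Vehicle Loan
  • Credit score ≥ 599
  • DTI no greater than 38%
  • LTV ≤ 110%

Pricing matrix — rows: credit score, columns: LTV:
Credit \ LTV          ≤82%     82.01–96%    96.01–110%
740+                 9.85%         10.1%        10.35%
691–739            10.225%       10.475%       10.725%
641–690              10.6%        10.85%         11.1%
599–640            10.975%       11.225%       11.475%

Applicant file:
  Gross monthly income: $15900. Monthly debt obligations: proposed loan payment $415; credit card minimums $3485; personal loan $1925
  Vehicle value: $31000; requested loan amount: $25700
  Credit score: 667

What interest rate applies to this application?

10.85%

Credit score 667 ≥ 599; Total monthly debts = (415 + 3,485 + 1,925) = 5,825. DTI = 5,825/15,900 = 36.6% ≤ 38%
LTV: 25,700 ÷ 31,000 = 82.9%, within 110% cap
Credit 667 → row 641–690; LTV 82.9% → column 82.01–96%. Grid cell → 10.85%.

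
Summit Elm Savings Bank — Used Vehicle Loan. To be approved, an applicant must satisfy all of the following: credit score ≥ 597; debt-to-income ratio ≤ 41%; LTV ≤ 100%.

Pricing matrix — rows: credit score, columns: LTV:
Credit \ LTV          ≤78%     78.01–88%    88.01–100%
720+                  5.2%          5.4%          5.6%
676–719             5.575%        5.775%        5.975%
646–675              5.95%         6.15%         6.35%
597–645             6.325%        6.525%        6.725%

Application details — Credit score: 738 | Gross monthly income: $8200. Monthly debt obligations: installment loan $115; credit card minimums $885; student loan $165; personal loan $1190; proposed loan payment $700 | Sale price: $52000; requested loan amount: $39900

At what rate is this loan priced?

5.2%

Credit score 738 ≥ 597; Total monthly debts = (115 + 885 + 165 + 1,190 + 700) = 3,055. DTI: 3,055 ÷ 8,200 = 37.3%, within the 41% cap
LTV = 39,900/52,000 = 76.7% ≤ 100%
Score 738 is in the 720+ band; LTV 76.7% is in the ≤78% band → 5.2%.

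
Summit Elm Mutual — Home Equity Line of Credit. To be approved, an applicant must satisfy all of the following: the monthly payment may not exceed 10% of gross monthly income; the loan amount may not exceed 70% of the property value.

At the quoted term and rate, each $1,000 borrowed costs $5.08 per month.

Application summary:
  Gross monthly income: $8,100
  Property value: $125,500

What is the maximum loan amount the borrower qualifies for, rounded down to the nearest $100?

$87,800

Payment cap: 10% × $8,100 = $810/month.
At $5.08 per $1,000, that supports 810/5.08 × 1,000 ≈ $159,448 → $159,400.
LTV cap: 70% × $125,500 = $87,850 → $87,800.
Binding constraint: loan-to-value.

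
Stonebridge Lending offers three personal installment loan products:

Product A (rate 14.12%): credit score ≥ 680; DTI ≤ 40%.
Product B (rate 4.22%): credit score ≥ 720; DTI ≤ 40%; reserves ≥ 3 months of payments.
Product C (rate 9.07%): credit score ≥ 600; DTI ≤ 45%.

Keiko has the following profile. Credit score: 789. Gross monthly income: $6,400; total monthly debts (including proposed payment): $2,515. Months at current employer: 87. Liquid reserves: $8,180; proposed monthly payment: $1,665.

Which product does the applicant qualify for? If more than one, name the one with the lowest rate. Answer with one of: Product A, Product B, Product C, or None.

Product B

DTI = 2,515/6,400 = 39.3%.
Reserves = 8,180/1,665 = 4.9 months.
Product A: score 789 ≥ 680; DTI 39.3% ≤ 40% → qualifies.
Product B: score 789 ≥ 720; DTI 39.3% ≤ 40%; reserves 4.9 ≥ 3 mo → qualifies.
Product C: score 789 ≥ 600; DTI 39.3% ≤ 45% → qualifies.
Qualifying: Product A, Product B, Product C. Lowest rate is 4.22% → Product B.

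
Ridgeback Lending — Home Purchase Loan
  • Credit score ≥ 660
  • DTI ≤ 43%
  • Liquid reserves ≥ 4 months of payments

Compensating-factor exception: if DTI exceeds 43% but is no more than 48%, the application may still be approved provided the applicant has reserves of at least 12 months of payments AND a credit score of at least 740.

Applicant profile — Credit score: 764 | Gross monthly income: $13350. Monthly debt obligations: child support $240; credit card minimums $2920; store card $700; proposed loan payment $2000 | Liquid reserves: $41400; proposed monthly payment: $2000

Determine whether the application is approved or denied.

Credit score 764 ≥ 660 (meets base)
Total debts = (240 + 2,920 + 700 + 2,000) = 5,860. DTI = 5,860/13,350 = 43.9% > 43% — standard DTI limit exceeded.
Reserves = 41,400/2,000 = 20.7 months ≥ 4
DTI 43.9% is within the 43%–48% exception band; checking compensating factors.
Override check — reserves: 20.7 mo (ok); score: 764 (ok).
Both compensating conditions met → exception applies.

Approved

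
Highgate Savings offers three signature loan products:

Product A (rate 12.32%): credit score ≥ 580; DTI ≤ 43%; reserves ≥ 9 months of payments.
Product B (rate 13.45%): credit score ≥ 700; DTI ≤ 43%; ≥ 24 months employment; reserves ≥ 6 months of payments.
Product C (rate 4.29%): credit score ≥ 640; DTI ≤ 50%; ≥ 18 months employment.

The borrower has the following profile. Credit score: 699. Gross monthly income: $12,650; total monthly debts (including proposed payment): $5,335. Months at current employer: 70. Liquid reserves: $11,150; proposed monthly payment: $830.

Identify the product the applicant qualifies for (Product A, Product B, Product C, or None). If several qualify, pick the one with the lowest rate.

Product C

DTI = 5,335/12,650 = 42.2%.
Reserves = 11,150/830 = 13.4 months.
Product A: score 699 ≥ 580; DTI 42.2% ≤ 43%; reserves 13.4 ≥ 9 mo → qualifies.
Product B: score 699 < 700; DTI 42.2% ≤ 43%; employment 70 ≥ 24 mo; reserves 13.4 ≥ 6 mo → does not qualify.
Product C: score 699 ≥ 640; DTI 42.2% ≤ 50%; employment 70 ≥ 18 mo → qualifies.
Qualifying: Product A, Product C. Lowest rate is 4.29% → Product C.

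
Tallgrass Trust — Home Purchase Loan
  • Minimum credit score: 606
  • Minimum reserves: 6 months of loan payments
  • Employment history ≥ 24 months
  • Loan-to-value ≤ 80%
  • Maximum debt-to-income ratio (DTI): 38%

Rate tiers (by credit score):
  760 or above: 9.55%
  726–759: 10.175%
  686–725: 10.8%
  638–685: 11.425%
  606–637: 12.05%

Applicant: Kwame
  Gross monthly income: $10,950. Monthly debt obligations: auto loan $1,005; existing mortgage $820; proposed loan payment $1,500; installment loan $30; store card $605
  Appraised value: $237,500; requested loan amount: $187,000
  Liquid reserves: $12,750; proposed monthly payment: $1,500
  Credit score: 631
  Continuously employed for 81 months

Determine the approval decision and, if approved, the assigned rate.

Approved at 12.05%

Credit score 631 ≥ 606 (meets minimum)
Loan-to-value = 187,000/237,500 = 78.7% — pass (80% max)
Reserves: 12,750 ÷ 1,500 = 8.5 months (meets 6-month minimum)
Total monthly debts = (1,005 + 820 + 1,500 + 30 + 605) = 3,960. DTI = 3,960/10,950 = 36.2% ≤ 38%
Employment 81 ≥ 24 months
All requirements met. Score 631 falls in the 606–637 tier → 12.05%.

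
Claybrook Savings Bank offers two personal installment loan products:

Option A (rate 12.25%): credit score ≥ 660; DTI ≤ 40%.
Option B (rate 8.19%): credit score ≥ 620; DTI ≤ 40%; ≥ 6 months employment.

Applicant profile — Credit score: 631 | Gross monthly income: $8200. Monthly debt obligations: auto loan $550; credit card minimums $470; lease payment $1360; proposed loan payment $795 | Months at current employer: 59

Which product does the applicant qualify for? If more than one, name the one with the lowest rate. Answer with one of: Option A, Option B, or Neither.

Option B

Total debts = (550 + 470 + 1,360 + 795) = 3,175; DTI = 3,175/8,200 = 38.7%.
Option A: score 631 < 660; DTI 38.7% ≤ 40% → does not qualify.
Option B: score 631 ≥ 620; DTI 38.7% ≤ 40%; employment 59 ≥ 6 mo → qualifies.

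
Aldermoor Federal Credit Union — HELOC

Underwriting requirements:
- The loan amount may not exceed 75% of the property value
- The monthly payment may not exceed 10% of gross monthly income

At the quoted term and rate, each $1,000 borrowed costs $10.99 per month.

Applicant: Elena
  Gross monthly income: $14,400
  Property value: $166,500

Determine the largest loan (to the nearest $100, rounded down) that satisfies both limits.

$124,800

Payment cap: 10% × $14,400 = $1,440/month.
At $10.99 per $1,000, that supports 1,440/10.99 × 1,000 ≈ $131,028 → $131,000.
LTV cap: 75% × $166,500 = $124,875 → $124,800.
Binding constraint: loan-to-value.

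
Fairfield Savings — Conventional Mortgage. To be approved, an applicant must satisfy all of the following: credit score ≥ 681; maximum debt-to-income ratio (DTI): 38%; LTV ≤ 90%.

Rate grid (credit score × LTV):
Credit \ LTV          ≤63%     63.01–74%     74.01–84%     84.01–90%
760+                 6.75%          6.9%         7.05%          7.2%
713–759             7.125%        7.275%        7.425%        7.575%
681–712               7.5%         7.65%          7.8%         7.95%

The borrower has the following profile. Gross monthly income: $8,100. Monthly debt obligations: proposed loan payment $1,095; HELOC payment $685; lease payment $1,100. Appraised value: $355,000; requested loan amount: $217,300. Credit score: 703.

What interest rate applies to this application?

Credit score 703 ≥ 681; Total monthly debts = (1,095 + 685 + 1,100) = 2,880. Debt-to-income = 2,880/8,100 = 35.6% — meets 38% limit
LTV = 217,300/355,000 = 61.2% ≤ 90%
Row: 703 falls in 681–712. Column: 61.2% falls in ≤63%. Rate = 7.5%.

7.5%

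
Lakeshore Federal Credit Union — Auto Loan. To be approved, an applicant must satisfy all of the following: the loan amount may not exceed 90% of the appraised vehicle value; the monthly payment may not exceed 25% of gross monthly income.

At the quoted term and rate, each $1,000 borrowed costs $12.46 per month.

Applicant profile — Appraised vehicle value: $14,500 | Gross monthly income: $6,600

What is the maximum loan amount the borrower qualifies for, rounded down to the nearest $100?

$13,000

Payment cap: 25% × $6,600 = $1,650/month.
At $12.46 per $1,000, that supports 1,650/12.46 × 1,000 ≈ $132,423 → $132,400.
LTV cap: 90% × $14,500 = $13,050 → $13,000.
Binding constraint: loan-to-value.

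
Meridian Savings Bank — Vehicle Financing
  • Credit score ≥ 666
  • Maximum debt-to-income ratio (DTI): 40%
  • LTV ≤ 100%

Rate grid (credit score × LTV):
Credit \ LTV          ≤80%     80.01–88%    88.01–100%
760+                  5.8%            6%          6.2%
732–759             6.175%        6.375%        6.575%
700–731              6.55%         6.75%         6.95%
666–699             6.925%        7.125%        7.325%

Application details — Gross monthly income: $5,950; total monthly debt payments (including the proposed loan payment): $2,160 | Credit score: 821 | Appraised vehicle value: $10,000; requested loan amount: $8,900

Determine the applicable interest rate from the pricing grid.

6.2%

Credit score 821 ≥ 666; DTI = 2,160/5,950 = 36.3% ≤ 40%
LTV = 8,900/10,000 = 89% ≤ 100%
Credit 821 → row 760+; LTV 89% → column 88.01–100%. Grid cell → 6.2%.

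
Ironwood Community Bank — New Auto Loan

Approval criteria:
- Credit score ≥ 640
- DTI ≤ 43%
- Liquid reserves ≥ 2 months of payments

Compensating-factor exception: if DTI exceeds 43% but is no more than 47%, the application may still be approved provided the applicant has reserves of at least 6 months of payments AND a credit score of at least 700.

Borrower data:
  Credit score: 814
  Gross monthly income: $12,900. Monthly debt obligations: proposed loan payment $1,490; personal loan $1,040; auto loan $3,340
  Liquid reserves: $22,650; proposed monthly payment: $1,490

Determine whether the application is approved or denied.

Credit score 814 ≥ 640 (meets base)
Total debts = (1,490 + 1,040 + 3,340) = 5,870. DTI = 5,870/12,900 = 45.5% > 43% — standard DTI limit exceeded.
Liquid reserves cover 22,650/1,490 = 15.2 months — ≥ 2 required
DTI 45.5% is within the 43%–47% exception band; checking compensating factors.
Override check — reserves: 15.2 mo (ok); score: 814 (ok).
Both compensating conditions met → exception applies.

Approved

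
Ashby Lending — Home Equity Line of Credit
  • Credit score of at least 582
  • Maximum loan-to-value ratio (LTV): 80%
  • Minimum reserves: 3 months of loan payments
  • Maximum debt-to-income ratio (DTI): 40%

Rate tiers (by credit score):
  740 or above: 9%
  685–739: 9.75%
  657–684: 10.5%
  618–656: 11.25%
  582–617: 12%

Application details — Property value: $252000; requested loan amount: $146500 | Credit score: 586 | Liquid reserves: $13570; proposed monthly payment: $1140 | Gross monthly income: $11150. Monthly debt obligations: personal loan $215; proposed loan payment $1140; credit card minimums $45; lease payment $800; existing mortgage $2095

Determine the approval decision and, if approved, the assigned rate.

Approved at 12%

Credit score 586 ≥ 582 (meets minimum)
Reserves = 13,570/1,140 = 11.9 months ≥ 3
LTV: 146,500 ÷ 252,000 = 58.1%, within 80% cap
Total monthly debts = (215 + 1,140 + 45 + 800 + 2,095) = 4,295. DTI: 4,295 ÷ 11,150 = 38.5%, within the 40% cap
All requirements met. Score 586 falls in the 582–617 tier → 12%.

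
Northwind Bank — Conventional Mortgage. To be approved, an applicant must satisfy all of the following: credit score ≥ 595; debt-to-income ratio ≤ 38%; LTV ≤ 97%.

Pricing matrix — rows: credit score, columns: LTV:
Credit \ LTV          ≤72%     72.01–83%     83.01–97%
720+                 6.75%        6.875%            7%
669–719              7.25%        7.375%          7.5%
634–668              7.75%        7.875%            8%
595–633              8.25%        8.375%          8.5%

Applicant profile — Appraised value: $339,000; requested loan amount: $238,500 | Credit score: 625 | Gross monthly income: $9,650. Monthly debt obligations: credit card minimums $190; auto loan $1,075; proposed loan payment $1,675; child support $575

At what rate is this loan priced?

8.25%

Credit score 625 ≥ 595; Total monthly debts = (190 + 1,075 + 1,675 + 575) = 3,515. DTI: 3,515 ÷ 9,650 = 36.4%, within the 38% cap
LTV: 238,500 ÷ 339,000 = 70.4%, within 97% cap
Row: 625 falls in 595–633. Column: 70.4% falls in ≤72%. Rate = 8.25%.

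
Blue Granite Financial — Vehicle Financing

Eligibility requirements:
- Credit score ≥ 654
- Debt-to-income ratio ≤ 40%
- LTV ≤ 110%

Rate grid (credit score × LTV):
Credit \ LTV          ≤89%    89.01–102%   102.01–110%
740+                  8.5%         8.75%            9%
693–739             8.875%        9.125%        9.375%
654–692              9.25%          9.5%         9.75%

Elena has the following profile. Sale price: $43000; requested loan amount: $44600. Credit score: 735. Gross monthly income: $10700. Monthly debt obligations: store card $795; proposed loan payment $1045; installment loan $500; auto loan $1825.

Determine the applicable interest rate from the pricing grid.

9.375%

Credit score 735 ≥ 654; Total monthly debts = (795 + 1,045 + 500 + 1,825) = 4,165. Debt-to-income = 4,165/10,700 = 38.9% — meets 40% limit
LTV = 44,600/43,000 = 103.7% ≤ 110%
Row: 735 falls in 693–739. Column: 103.7% falls in 102.01–110%. Rate = 9.375%.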